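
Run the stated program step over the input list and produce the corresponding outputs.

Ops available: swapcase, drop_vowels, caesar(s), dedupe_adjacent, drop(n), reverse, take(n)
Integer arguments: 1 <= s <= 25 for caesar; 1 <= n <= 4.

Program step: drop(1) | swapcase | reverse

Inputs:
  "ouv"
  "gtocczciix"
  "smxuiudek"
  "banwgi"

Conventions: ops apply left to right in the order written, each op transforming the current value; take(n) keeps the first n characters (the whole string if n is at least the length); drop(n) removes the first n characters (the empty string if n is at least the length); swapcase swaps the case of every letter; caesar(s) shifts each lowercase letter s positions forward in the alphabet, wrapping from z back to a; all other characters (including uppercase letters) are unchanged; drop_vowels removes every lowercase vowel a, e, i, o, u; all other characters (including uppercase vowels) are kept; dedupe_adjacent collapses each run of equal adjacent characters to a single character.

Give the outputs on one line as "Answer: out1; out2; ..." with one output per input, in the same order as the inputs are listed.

"VU"; "XIICZCCOT"; "KEDUIUXM"; "IGWNA"

Execution, op by op:
  "ouv" -> "uv" -> "UV" -> "VU"
  "gtocczciix" -> "tocczciix" -> "TOCCZCIIX" -> "XIICZCCOT"
  "smxuiudek" -> "mxuiudek" -> "MXUIUDEK" -> "KEDUIUXM"
  "banwgi" -> "anwgi" -> "ANWGI" -> "IGWNA"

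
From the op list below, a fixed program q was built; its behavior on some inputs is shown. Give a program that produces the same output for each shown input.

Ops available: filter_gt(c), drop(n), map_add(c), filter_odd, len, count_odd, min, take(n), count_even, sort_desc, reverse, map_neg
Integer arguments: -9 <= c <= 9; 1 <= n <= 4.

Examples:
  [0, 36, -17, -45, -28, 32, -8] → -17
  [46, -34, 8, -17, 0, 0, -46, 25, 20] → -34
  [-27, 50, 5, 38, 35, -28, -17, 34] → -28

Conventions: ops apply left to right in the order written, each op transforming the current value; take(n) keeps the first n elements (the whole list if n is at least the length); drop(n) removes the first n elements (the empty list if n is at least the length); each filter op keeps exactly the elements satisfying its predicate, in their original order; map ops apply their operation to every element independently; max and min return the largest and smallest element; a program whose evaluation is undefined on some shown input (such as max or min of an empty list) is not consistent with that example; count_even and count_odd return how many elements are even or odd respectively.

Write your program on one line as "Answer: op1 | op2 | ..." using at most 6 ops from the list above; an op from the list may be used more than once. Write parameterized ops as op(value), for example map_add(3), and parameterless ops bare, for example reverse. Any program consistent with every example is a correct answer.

map_neg | drop(1) | filter_gt(2) | take(1) | map_neg | min

Check, running the answer program on each example:
  [0, 36, -17, -45, -28, 32, -8] -> [0, -36, 17, 45, 28, -32, 8] -> [-36, 17, 45, 28, -32, 8] -> [17, 45, 28, 8] -> [17] -> [-17] -> -17
  [46, -34, 8, -17, 0, 0, -46, 25, 20] -> [-46, 34, -8, 17, 0, 0, 46, -25, -20] -> [34, -8, 17, 0, 0, 46, -25, -20] -> [34, 17, 46] -> [34] -> [-34] -> -34
  [-27, 50, 5, 38, 35, -28, -17, 34] -> [27, -50, -5, -38, -35, 28, 17, -34] -> [-50, -5, -38, -35, 28, 17, -34] -> [28, 17] -> [28] -> [-28] -> -28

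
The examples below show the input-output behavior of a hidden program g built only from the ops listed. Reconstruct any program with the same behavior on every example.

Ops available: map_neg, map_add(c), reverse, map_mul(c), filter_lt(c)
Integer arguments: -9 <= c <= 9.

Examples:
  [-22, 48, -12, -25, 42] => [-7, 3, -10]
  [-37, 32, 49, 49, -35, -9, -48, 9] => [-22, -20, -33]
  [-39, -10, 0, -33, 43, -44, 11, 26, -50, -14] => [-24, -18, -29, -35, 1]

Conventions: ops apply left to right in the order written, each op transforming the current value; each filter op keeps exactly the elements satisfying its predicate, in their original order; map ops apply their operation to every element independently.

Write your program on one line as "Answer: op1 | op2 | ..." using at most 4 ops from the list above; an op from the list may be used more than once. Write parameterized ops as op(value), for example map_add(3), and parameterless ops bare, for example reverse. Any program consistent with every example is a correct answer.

map_add(9) | filter_lt(-1) | map_add(6)

Check, running the answer program on each example:
  [-22, 48, -12, -25, 42] -> [-13, 57, -3, -16, 51] -> [-13, -3, -16] -> [-7, 3, -10]
  [-37, 32, 49, 49, -35, -9, -48, 9] -> [-28, 41, 58, 58, -26, 0, -39, 18] -> [-28, -26, -39] -> [-22, -20, -33]
  [-39, -10, 0, -33, 43, -44, 11, 26, -50, -14] -> [-30, -1, 9, -24, 52, -35, 20, 35, -41, -5] -> [-30, -24, -35, -41, -5] -> [-24, -18, -29, -35, 1]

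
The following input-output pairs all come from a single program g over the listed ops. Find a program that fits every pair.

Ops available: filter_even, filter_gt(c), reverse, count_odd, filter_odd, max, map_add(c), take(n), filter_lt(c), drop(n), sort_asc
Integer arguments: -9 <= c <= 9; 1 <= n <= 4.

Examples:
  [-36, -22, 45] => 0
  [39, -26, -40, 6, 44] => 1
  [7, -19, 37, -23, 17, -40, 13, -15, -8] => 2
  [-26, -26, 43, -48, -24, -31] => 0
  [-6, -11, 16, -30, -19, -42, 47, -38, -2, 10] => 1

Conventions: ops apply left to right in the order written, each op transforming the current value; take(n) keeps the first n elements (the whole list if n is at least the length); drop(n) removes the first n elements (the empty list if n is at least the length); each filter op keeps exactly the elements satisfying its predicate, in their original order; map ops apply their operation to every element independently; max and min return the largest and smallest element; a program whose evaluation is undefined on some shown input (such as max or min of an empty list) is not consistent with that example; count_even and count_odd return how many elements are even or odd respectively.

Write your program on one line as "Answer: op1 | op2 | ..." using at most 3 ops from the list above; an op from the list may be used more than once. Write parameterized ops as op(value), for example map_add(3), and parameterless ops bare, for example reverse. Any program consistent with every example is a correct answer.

take(3) | take(2) | count_odd

Check, running the answer program on each example:
  [-36, -22, 45] -> [-36, -22, 45] -> [-36, -22] -> 0
  [39, -26, -40, 6, 44] -> [39, -26, -40] -> [39, -26] -> 1
  [7, -19, 37, -23, 17, -40, 13, -15, -8] -> [7, -19, 37] -> [7, -19] -> 2
  [-26, -26, 43, -48, -24, -31] -> [-26, -26, 43] -> [-26, -26] -> 0
  [-6, -11, 16, -30, -19, -42, 47, -38, -2, 10] -> [-6, -11, 16] -> [-6, -11] -> 1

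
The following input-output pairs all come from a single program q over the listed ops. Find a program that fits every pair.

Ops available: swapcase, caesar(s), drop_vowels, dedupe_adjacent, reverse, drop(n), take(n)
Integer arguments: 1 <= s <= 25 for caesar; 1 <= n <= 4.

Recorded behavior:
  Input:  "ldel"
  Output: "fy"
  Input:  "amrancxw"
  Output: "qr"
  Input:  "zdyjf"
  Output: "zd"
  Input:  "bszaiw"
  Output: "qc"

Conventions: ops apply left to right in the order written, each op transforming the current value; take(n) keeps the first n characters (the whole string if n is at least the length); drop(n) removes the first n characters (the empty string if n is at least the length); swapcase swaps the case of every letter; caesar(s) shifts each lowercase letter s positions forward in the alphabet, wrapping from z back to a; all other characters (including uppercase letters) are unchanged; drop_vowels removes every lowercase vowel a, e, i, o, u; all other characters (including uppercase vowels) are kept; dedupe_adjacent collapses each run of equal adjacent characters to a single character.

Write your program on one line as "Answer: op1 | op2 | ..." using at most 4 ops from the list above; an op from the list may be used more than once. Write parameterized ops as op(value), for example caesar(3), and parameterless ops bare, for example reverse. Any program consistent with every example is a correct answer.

caesar(20) | reverse | drop_vowels | take(2)

Check, running the answer program on each example:
  "ldel" -> "fxyf" -> "fyxf" -> "fyxf" -> "fy"
  "amrancxw" -> "ugluhwrq" -> "qrwhulgu" -> "qrwhlg" -> "qr"
  "zdyjf" -> "txsdz" -> "zdsxt" -> "zdsxt" -> "zd"
  "bszaiw" -> "vmtucq" -> "qcutmv" -> "qctmv" -> "qc"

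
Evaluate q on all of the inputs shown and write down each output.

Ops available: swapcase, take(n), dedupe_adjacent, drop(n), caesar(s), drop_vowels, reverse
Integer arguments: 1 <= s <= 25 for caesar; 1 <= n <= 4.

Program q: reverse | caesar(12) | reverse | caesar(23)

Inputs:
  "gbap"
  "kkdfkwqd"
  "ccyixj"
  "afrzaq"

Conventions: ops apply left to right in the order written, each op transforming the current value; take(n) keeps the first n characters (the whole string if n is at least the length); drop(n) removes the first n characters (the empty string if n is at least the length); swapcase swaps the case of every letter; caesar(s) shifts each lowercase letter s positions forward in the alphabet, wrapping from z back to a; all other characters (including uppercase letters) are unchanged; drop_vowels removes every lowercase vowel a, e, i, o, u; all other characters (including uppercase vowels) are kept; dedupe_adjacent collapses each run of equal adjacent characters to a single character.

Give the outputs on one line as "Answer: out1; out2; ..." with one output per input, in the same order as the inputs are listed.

"pkjy"; "ttmotfzm"; "llhrgs"; "joaijz"

Execution, op by op:
  "gbap" -> "pabg" -> "bmns" -> "snmb" -> "pkjy"
  "kkdfkwqd" -> "dqwkfdkk" -> "pciwrpww" -> "wwprwicp" -> "ttmotfzm"
  "ccyixj" -> "jxiycc" -> "vjukoo" -> "ookujv" -> "llhrgs"
  "afrzaq" -> "qazrfa" -> "cmldrm" -> "mrdlmc" -> "joaijz"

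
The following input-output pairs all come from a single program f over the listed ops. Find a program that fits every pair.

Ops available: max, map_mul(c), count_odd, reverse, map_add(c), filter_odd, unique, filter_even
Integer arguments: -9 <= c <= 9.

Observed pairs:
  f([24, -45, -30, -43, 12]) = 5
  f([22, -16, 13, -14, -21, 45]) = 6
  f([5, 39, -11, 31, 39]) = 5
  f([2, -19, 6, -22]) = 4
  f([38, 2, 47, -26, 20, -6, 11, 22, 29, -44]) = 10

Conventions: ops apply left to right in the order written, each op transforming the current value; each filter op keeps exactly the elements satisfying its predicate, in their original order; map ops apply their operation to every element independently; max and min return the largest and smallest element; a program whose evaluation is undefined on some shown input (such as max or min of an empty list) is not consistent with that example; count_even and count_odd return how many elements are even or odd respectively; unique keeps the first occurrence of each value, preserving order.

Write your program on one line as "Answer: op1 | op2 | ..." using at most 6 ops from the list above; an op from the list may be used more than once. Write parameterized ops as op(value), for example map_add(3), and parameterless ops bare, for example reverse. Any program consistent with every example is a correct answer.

map_mul(5) | map_mul(-9) | map_mul(6) | map_add(3) | reverse | count_odd

Check, running the answer program on each example:
  [24, -45, -30, -43, 12] -> [120, -225, -150, -215, 60] -> [-1080, 2025, 1350, 1935, -540] -> [-6480, 12150, 8100, 11610, -3240] -> [-6477, 12153, 8103, 11613, -3237] -> [-3237, 11613, 8103, 12153, -6477] -> 5
  [22, -16, 13, -14, -21, 45] -> [110, -80, 65, -70, -105, 225] -> [-990, 720, -585, 630, 945, -2025] -> [-5940, 4320, -3510, 3780, 5670, -12150] -> [-5937, 4323, -3507, 3783, 5673, -12147] -> [-12147, 5673, 3783, -3507, 4323, -5937] -> 6
  [5, 39, -11, 31, 39] -> [25, 195, -55, 155, 195] -> [-225, -1755, 495, -1395, -1755] -> [-1350, -10530, 2970, -8370, -10530] -> [-1347, -10527, 2973, -8367, -10527] -> [-10527, -8367, 2973, -10527, -1347] -> 5
  [2, -19, 6, -22] -> [10, -95, 30, -110] -> [-90, 855, -270, 990] -> [-540, 5130, -1620, 5940] -> [-537, 5133, -1617, 5943] -> [5943, -1617, 5133, -537] -> 4
  [38, 2, 47, -26, 20, -6, 11, 22, 29, -44] -> [190, 10, 235, -130, 100, -30, 55, 110, 145, -220] -> [-1710, -90, -2115, 1170, -900, 270, -495, -990, -1305, 1980] -> [-10260, -540, -12690, 7020, -5400, 1620, -2970, -5940, -7830, 11880] -> [-10257, -537, -12687, 7023, -5397, 1623, -2967, -5937, -7827, 11883] -> [11883, -7827, -5937, -2967, 1623, -5397, 7023, -12687, -537, -10257] -> 10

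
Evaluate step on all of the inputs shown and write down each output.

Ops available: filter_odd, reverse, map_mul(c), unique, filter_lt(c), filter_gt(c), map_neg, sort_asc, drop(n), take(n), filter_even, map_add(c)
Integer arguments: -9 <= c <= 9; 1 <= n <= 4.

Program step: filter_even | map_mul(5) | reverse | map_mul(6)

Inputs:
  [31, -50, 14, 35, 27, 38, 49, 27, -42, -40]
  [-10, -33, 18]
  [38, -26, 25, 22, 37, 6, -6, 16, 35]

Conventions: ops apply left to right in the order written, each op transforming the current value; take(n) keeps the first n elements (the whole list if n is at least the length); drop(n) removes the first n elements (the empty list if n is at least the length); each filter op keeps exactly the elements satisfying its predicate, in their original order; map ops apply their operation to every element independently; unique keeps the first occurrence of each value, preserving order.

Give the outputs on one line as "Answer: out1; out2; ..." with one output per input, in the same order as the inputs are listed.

[-1200, -1260, 1140, 420, -1500]; [540, -300]; [480, -180, 180, 660, -780, 1140]

Execution, op by op:
  [31, -50, 14, 35, 27, 38, 49, 27, -42, -40] -> [-50, 14, 38, -42, -40] -> [-250, 70, 190, -210, -200] -> [-200, -210, 190, 70, -250] -> [-1200, -1260, 1140, 420, -1500]
  [-10, -33, 18] -> [-10, 18] -> [-50, 90] -> [90, -50] -> [540, -300]
  [38, -26, 25, 22, 37, 6, -6, 16, 35] -> [38, -26, 22, 6, -6, 16] -> [190, -130, 110, 30, -30, 80] -> [80, -30, 30, 110, -130, 190] -> [480, -180, 180, 660, -780, 1140]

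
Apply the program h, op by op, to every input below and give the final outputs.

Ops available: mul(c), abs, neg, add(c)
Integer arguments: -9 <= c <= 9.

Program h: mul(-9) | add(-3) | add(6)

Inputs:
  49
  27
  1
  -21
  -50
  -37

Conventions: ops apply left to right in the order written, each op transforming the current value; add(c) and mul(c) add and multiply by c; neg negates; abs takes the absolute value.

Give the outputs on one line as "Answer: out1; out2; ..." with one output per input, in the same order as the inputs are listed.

Execution, op by op:
  49 -> -441 -> -444 -> -438
  27 -> -243 -> -246 -> -240
  1 -> -9 -> -12 -> -6
  -21 -> 189 -> 186 -> 192
  -50 -> 450 -> 447 -> 453
  -37 -> 333 -> 330 -> 336

-438; -240; -6; 192; 453; 336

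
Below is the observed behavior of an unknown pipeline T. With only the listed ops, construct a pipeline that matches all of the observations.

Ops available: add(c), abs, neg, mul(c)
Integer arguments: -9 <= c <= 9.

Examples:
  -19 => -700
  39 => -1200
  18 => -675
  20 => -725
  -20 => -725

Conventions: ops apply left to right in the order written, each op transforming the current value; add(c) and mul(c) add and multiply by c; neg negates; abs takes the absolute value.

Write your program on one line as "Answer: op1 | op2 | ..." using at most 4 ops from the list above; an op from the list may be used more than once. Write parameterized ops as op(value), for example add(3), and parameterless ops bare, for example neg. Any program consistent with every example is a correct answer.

abs | add(9) | mul(5) | mul(-5)

Check, running the answer program on each example:
  -19 -> 19 -> 28 -> 140 -> -700
  39 -> 39 -> 48 -> 240 -> -1200
  18 -> 18 -> 27 -> 135 -> -675
  20 -> 20 -> 29 -> 145 -> -725
  -20 -> 20 -> 29 -> 145 -> -725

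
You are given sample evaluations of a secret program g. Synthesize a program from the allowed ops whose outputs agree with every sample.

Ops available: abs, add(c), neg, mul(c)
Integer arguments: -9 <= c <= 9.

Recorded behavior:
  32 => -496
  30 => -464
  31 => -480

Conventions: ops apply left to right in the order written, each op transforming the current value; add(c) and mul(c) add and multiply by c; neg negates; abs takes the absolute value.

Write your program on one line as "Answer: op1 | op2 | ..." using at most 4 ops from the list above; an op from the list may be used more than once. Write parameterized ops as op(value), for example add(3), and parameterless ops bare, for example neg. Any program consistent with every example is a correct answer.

mul(-4) | add(4) | mul(4)

Check, running the answer program on each example:
  32 -> -128 -> -124 -> -496
  30 -> -120 -> -116 -> -464
  31 -> -124 -> -120 -> -480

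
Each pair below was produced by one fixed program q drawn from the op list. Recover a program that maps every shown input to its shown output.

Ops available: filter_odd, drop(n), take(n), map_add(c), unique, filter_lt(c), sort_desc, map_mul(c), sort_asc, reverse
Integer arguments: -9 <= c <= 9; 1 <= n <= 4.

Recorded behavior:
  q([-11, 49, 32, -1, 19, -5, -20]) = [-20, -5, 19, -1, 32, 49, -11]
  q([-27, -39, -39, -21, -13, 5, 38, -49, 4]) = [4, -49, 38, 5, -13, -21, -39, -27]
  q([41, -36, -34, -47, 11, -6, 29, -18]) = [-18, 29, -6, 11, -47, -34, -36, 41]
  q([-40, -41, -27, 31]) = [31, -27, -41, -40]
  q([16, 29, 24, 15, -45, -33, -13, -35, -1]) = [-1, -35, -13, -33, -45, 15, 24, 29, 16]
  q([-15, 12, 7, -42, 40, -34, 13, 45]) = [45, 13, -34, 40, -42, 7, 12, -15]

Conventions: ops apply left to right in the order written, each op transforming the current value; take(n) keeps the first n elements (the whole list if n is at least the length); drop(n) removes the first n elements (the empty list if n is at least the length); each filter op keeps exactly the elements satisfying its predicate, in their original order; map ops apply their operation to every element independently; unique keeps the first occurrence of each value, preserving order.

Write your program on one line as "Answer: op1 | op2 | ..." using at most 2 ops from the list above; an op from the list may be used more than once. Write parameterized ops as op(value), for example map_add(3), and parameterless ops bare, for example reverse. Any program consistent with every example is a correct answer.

unique | reverse

Check, running the answer program on each example:
  [-11, 49, 32, -1, 19, -5, -20] -> [-11, 49, 32, -1, 19, -5, -20] -> [-20, -5, 19, -1, 32, 49, -11]
  [-27, -39, -39, -21, -13, 5, 38, -49, 4] -> [-27, -39, -21, -13, 5, 38, -49, 4] -> [4, -49, 38, 5, -13, -21, -39, -27]
  [41, -36, -34, -47, 11, -6, 29, -18] -> [41, -36, -34, -47, 11, -6, 29, -18] -> [-18, 29, -6, 11, -47, -34, -36, 41]
  [-40, -41, -27, 31] -> [-40, -41, -27, 31] -> [31, -27, -41, -40]
  [16, 29, 24, 15, -45, -33, -13, -35, -1] -> [16, 29, 24, 15, -45, -33, -13, -35, -1] -> [-1, -35, -13, -33, -45, 15, 24, 29, 16]
  [-15, 12, 7, -42, 40, -34, 13, 45] -> [-15, 12, 7, -42, 40, -34, 13, 45] -> [45, 13, -34, 40, -42, 7, 12, -15]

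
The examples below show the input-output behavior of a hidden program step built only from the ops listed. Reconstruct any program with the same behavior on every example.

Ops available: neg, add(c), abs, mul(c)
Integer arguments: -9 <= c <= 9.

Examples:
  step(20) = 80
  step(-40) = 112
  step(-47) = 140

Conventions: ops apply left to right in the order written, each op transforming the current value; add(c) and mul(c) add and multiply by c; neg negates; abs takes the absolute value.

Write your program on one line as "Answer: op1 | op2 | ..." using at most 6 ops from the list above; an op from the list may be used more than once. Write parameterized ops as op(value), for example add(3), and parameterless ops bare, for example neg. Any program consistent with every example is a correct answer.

add(5) | add(1) | abs | add(-6) | mul(4)

Check, running the answer program on each example:
  20 -> 25 -> 26 -> 26 -> 20 -> 80
  -40 -> -35 -> -34 -> 34 -> 28 -> 112
  -47 -> -42 -> -41 -> 41 -> 35 -> 140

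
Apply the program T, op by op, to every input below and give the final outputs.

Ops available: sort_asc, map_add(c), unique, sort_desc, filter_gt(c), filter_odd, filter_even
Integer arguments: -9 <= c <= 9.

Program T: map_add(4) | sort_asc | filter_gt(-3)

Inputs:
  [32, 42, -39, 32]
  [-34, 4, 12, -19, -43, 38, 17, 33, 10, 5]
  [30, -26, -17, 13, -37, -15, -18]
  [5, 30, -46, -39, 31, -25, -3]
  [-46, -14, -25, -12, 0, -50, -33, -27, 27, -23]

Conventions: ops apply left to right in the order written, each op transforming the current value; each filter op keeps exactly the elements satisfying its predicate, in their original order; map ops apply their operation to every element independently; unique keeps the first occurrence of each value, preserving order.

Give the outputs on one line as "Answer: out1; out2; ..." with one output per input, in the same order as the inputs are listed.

Execution, op by op:
  [32, 42, -39, 32] -> [36, 46, -35, 36] -> [-35, 36, 36, 46] -> [36, 36, 46]
  [-34, 4, 12, -19, -43, 38, 17, 33, 10, 5] -> [-30, 8, 16, -15, -39, 42, 21, 37, 14, 9] -> [-39, -30, -15, 8, 9, 14, 16, 21, 37, 42] -> [8, 9, 14, 16, 21, 37, 42]
  [30, -26, -17, 13, -37, -15, -18] -> [34, -22, -13, 17, -33, -11, -14] -> [-33, -22, -14, -13, -11, 17, 34] -> [17, 34]
  [5, 30, -46, -39, 31, -25, -3] -> [9, 34, -42, -35, 35, -21, 1] -> [-42, -35, -21, 1, 9, 34, 35] -> [1, 9, 34, 35]
  [-46, -14, -25, -12, 0, -50, -33, -27, 27, -23] -> [-42, -10, -21, -8, 4, -46, -29, -23, 31, -19] -> [-46, -42, -29, -23, -21, -19, -10, -8, 4, 31] -> [4, 31]

[36, 36, 46]; [8, 9, 14, 16, 21, 37, 42]; [17, 34]; [1, 9, 34, 35]; [4, 31]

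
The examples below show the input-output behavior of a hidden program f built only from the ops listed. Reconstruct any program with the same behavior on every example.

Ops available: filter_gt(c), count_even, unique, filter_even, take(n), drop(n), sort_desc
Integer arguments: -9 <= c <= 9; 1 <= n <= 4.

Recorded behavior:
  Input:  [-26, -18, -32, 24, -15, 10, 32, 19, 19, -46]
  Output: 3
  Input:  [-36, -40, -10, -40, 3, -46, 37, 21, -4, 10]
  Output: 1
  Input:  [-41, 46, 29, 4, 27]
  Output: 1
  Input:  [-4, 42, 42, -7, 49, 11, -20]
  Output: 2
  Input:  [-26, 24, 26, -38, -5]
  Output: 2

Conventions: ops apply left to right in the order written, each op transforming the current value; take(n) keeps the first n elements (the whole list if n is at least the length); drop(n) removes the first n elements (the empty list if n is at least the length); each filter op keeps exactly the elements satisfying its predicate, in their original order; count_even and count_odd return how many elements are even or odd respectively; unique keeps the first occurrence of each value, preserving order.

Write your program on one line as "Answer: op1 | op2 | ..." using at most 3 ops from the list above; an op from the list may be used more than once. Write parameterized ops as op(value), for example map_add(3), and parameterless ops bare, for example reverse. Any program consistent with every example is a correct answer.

filter_gt(8) | count_even

Check, running the answer program on each example:
  [-26, -18, -32, 24, -15, 10, 32, 19, 19, -46] -> [24, 10, 32, 19, 19] -> 3
  [-36, -40, -10, -40, 3, -46, 37, 21, -4, 10] -> [37, 21, 10] -> 1
  [-41, 46, 29, 4, 27] -> [46, 29, 27] -> 1
  [-4, 42, 42, -7, 49, 11, -20] -> [42, 42, 49, 11] -> 2
  [-26, 24, 26, -38, -5] -> [24, 26] -> 2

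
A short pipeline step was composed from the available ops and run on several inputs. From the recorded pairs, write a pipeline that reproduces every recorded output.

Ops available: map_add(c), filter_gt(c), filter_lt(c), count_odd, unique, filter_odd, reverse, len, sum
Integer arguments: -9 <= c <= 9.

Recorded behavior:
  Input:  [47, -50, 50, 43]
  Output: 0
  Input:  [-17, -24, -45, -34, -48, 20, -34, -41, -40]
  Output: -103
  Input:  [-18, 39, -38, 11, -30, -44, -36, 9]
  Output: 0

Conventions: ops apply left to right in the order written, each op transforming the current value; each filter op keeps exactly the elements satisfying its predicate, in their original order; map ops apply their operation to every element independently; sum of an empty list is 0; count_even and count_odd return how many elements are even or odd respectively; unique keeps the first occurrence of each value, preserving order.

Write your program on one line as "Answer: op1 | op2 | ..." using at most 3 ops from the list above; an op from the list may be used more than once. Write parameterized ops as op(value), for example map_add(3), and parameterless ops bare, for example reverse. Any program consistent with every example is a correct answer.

filter_odd | filter_lt(4) | sum

Check, running the answer program on each example:
  [47, -50, 50, 43] -> [47, 43] -> [] -> 0
  [-17, -24, -45, -34, -48, 20, -34, -41, -40] -> [-17, -45, -41] -> [-17, -45, -41] -> -103
  [-18, 39, -38, 11, -30, -44, -36, 9] -> [39, 11, 9] -> [] -> 0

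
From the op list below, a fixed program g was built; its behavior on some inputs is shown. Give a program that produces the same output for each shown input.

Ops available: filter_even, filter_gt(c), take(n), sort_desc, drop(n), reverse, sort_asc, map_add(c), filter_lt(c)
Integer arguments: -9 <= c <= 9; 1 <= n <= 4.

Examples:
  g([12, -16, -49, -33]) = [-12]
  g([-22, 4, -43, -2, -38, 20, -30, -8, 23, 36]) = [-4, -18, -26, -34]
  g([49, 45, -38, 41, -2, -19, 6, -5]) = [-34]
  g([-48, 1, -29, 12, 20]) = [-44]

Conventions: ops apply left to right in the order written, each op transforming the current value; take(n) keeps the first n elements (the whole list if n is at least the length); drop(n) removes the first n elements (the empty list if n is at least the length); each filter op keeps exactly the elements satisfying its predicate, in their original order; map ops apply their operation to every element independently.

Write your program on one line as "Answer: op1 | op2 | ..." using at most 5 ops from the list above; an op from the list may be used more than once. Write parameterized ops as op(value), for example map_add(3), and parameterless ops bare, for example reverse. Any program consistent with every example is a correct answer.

map_add(4) | filter_lt(-3) | filter_even | sort_desc

Check, running the answer program on each example:
  [12, -16, -49, -33] -> [16, -12, -45, -29] -> [-12, -45, -29] -> [-12] -> [-12]
  [-22, 4, -43, -2, -38, 20, -30, -8, 23, 36] -> [-18, 8, -39, 2, -34, 24, -26, -4, 27, 40] -> [-18, -39, -34, -26, -4] -> [-18, -34, -26, -4] -> [-4, -18, -26, -34]
  [49, 45, -38, 41, -2, -19, 6, -5] -> [53, 49, -34, 45, 2, -15, 10, -1] -> [-34, -15] -> [-34] -> [-34]
  [-48, 1, -29, 12, 20] -> [-44, 5, -25, 16, 24] -> [-44, -25] -> [-44] -> [-44]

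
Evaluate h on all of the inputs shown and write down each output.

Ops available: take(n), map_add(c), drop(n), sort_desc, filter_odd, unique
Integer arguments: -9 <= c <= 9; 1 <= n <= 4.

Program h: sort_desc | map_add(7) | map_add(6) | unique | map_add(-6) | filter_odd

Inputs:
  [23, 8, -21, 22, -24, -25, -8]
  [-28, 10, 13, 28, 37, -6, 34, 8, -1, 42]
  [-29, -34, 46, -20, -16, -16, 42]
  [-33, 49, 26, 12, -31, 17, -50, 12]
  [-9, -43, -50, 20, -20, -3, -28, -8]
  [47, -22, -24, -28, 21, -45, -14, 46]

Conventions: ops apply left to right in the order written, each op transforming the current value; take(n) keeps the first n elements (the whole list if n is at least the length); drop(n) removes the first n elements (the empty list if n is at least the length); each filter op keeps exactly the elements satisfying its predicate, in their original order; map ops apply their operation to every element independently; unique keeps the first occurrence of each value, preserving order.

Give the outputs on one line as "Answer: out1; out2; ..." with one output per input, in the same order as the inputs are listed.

[29, 15, -1, -17]; [49, 41, 35, 17, 15, 1, -21]; [53, 49, -9, -13, -27]; [33, 19, -43]; [27, -1, -13, -21, -43]; [53, -7, -15, -17, -21]

Execution, op by op:
  [23, 8, -21, 22, -24, -25, -8] -> [23, 22, 8, -8, -21, -24, -25] -> [30, 29, 15, -1, -14, -17, -18] -> [36, 35, 21, 5, -8, -11, -12] -> [36, 35, 21, 5, -8, -11, -12] -> [30, 29, 15, -1, -14, -17, -18] -> [29, 15, -1, -17]
  [-28, 10, 13, 28, 37, -6, 34, 8, -1, 42] -> [42, 37, 34, 28, 13, 10, 8, -1, -6, -28] -> [49, 44, 41, 35, 20, 17, 15, 6, 1, -21] -> [55, 50, 47, 41, 26, 23, 21, 12, 7, -15] -> [55, 50, 47, 41, 26, 23, 21, 12, 7, -15] -> [49, 44, 41, 35, 20, 17, 15, 6, 1, -21] -> [49, 41, 35, 17, 15, 1, -21]
  [-29, -34, 46, -20, -16, -16, 42] -> [46, 42, -16, -16, -20, -29, -34] -> [53, 49, -9, -9, -13, -22, -27] -> [59, 55, -3, -3, -7, -16, -21] -> [59, 55, -3, -7, -16, -21] -> [53, 49, -9, -13, -22, -27] -> [53, 49, -9, -13, -27]
  [-33, 49, 26, 12, -31, 17, -50, 12] -> [49, 26, 17, 12, 12, -31, -33, -50] -> [56, 33, 24, 19, 19, -24, -26, -43] -> [62, 39, 30, 25, 25, -18, -20, -37] -> [62, 39, 30, 25, -18, -20, -37] -> [56, 33, 24, 19, -24, -26, -43] -> [33, 19, -43]
  [-9, -43, -50, 20, -20, -3, -28, -8] -> [20, -3, -8, -9, -20, -28, -43, -50] -> [27, 4, -1, -2, -13, -21, -36, -43] -> [33, 10, 5, 4, -7, -15, -30, -37] -> [33, 10, 5, 4, -7, -15, -30, -37] -> [27, 4, -1, -2, -13, -21, -36, -43] -> [27, -1, -13, -21, -43]
  [47, -22, -24, -28, 21, -45, -14, 46] -> [47, 46, 21, -14, -22, -24, -28, -45] -> [54, 53, 28, -7, -15, -17, -21, -38] -> [60, 59, 34, -1, -9, -11, -15, -32] -> [60, 59, 34, -1, -9, -11, -15, -32] -> [54, 53, 28, -7, -15, -17, -21, -38] -> [53, -7, -15, -17, -21]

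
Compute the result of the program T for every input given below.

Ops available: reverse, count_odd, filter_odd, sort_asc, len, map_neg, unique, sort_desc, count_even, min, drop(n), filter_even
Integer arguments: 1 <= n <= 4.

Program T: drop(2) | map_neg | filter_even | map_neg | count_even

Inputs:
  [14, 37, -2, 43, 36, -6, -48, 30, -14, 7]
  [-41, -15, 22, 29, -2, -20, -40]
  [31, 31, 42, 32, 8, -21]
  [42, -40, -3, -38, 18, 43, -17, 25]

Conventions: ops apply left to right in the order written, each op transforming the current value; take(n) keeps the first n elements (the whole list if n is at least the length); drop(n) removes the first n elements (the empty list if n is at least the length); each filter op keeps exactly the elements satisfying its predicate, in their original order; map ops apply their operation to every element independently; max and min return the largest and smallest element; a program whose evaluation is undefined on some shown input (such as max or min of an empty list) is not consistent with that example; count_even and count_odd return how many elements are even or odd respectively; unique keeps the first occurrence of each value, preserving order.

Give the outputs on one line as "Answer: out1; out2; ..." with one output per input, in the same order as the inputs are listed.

6; 4; 3; 2

Execution, op by op:
  [14, 37, -2, 43, 36, -6, -48, 30, -14, 7] -> [-2, 43, 36, -6, -48, 30, -14, 7] -> [2, -43, -36, 6, 48, -30, 14, -7] -> [2, -36, 6, 48, -30, 14] -> [-2, 36, -6, -48, 30, -14] -> 6
  [-41, -15, 22, 29, -2, -20, -40] -> [22, 29, -2, -20, -40] -> [-22, -29, 2, 20, 40] -> [-22, 2, 20, 40] -> [22, -2, -20, -40] -> 4
  [31, 31, 42, 32, 8, -21] -> [42, 32, 8, -21] -> [-42, -32, -8, 21] -> [-42, -32, -8] -> [42, 32, 8] -> 3
  [42, -40, -3, -38, 18, 43, -17, 25] -> [-3, -38, 18, 43, -17, 25] -> [3, 38, -18, -43, 17, -25] -> [38, -18] -> [-38, 18] -> 2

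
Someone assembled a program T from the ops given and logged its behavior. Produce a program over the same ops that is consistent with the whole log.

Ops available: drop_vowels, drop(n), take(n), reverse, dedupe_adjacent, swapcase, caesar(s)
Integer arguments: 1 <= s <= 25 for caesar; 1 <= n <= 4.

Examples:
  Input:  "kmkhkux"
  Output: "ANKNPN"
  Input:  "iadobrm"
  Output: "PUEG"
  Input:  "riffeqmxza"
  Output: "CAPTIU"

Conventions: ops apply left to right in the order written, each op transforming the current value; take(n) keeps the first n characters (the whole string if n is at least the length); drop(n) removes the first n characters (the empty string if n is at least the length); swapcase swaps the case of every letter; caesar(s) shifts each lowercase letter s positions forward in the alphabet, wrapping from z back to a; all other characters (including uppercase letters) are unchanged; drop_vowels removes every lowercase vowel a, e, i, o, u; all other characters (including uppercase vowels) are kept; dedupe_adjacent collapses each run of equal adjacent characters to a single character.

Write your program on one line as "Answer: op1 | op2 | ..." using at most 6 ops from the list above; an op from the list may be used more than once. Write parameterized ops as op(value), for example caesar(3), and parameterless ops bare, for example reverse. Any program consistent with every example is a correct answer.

drop_vowels | caesar(3) | reverse | swapcase | dedupe_adjacent

Check, running the answer program on each example:
  "kmkhkux" -> "kmkhkx" -> "npnkna" -> "anknpn" -> "ANKNPN" -> "ANKNPN"
  "iadobrm" -> "dbrm" -> "geup" -> "pueg" -> "PUEG" -> "PUEG"
  "riffeqmxza" -> "rffqmxz" -> "uiitpac" -> "captiiu" -> "CAPTIIU" -> "CAPTIU"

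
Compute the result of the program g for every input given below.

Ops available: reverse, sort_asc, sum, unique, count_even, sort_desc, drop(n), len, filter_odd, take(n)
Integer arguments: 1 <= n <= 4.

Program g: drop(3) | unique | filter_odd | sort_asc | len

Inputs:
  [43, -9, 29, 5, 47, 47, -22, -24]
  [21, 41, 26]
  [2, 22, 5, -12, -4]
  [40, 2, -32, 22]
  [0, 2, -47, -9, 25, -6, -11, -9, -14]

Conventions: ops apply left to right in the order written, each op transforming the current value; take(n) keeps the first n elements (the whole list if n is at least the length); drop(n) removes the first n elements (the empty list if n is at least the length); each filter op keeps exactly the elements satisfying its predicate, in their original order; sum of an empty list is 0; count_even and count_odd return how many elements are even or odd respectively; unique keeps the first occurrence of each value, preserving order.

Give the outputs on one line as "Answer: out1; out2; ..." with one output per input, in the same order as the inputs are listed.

2; 0; 0; 0; 3

Execution, op by op:
  [43, -9, 29, 5, 47, 47, -22, -24] -> [5, 47, 47, -22, -24] -> [5, 47, -22, -24] -> [5, 47] -> [5, 47] -> 2
  [21, 41, 26] -> [] -> [] -> [] -> [] -> 0
  [2, 22, 5, -12, -4] -> [-12, -4] -> [-12, -4] -> [] -> [] -> 0
  [40, 2, -32, 22] -> [22] -> [22] -> [] -> [] -> 0
  [0, 2, -47, -9, 25, -6, -11, -9, -14] -> [-9, 25, -6, -11, -9, -14] -> [-9, 25, -6, -11, -14] -> [-9, 25, -11] -> [-11, -9, 25] -> 3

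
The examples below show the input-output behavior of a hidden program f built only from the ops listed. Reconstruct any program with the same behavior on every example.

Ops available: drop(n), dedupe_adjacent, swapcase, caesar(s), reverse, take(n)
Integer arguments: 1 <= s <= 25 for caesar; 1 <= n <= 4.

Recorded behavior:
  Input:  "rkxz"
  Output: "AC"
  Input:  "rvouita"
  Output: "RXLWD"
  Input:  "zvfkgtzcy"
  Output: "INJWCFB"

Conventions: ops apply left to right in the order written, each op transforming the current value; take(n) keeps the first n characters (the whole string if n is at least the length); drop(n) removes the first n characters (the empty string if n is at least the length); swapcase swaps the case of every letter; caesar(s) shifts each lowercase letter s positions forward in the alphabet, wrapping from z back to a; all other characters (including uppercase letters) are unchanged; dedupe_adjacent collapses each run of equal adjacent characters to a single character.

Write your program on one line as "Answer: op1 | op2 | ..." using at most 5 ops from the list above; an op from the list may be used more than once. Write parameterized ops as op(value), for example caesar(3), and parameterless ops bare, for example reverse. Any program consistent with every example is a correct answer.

caesar(3) | reverse | swapcase | reverse | drop(2)

Check, running the answer program on each example:
  "rkxz" -> "unac" -> "canu" -> "CANU" -> "UNAC" -> "AC"
  "rvouita" -> "uyrxlwd" -> "dwlxryu" -> "DWLXRYU" -> "UYRXLWD" -> "RXLWD"
  "zvfkgtzcy" -> "cyinjwcfb" -> "bfcwjniyc" -> "BFCWJNIYC" -> "CYINJWCFB" -> "INJWCFB"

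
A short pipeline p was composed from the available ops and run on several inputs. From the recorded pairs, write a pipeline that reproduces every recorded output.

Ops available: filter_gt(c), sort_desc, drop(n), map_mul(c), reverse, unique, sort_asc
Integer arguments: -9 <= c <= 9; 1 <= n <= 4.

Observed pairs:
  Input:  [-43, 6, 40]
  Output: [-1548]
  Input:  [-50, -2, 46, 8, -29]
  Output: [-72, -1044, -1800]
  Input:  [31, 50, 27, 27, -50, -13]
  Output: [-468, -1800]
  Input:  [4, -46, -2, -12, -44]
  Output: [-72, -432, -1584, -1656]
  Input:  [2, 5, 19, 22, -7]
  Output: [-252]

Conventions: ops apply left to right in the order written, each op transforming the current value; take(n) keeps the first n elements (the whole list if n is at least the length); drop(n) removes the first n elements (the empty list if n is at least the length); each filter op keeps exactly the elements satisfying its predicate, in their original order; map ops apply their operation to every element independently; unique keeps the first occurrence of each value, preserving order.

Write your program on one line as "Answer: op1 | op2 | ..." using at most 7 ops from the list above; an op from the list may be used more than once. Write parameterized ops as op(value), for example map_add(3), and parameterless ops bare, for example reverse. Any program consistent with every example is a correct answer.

map_mul(-3) | filter_gt(-6) | map_mul(3) | map_mul(-4) | reverse | sort_desc

Check, running the answer program on each example:
  [-43, 6, 40] -> [129, -18, -120] -> [129] -> [387] -> [-1548] -> [-1548] -> [-1548]
  [-50, -2, 46, 8, -29] -> [150, 6, -138, -24, 87] -> [150, 6, 87] -> [450, 18, 261] -> [-1800, -72, -1044] -> [-1044, -72, -1800] -> [-72, -1044, -1800]
  [31, 50, 27, 27, -50, -13] -> [-93, -150, -81, -81, 150, 39] -> [150, 39] -> [450, 117] -> [-1800, -468] -> [-468, -1800] -> [-468, -1800]
  [4, -46, -2, -12, -44] -> [-12, 138, 6, 36, 132] -> [138, 6, 36, 132] -> [414, 18, 108, 396] -> [-1656, -72, -432, -1584] -> [-1584, -432, -72, -1656] -> [-72, -432, -1584, -1656]
  [2, 5, 19, 22, -7] -> [-6, -15, -57, -66, 21] -> [21] -> [63] -> [-252] -> [-252] -> [-252]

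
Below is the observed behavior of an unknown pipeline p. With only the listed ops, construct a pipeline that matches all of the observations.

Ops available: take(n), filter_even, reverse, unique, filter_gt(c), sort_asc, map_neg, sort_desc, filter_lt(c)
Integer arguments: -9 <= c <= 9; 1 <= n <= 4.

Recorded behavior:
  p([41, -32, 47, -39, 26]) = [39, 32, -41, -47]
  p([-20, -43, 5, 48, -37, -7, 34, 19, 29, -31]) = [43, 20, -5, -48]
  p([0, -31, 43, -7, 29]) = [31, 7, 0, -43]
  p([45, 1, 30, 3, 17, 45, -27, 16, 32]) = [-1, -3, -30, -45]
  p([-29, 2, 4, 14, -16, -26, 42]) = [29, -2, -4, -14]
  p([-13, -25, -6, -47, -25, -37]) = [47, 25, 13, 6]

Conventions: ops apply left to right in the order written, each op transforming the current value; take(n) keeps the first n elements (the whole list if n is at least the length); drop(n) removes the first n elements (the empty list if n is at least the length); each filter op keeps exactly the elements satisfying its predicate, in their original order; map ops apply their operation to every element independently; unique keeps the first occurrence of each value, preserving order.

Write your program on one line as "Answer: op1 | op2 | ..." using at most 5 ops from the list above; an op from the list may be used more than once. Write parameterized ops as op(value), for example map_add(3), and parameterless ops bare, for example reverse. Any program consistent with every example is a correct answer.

take(4) | map_neg | sort_asc | reverse

Check, running the answer program on each example:
  [41, -32, 47, -39, 26] -> [41, -32, 47, -39] -> [-41, 32, -47, 39] -> [-47, -41, 32, 39] -> [39, 32, -41, -47]
  [-20, -43, 5, 48, -37, -7, 34, 19, 29, -31] -> [-20, -43, 5, 48] -> [20, 43, -5, -48] -> [-48, -5, 20, 43] -> [43, 20, -5, -48]
  [0, -31, 43, -7, 29] -> [0, -31, 43, -7] -> [0, 31, -43, 7] -> [-43, 0, 7, 31] -> [31, 7, 0, -43]
  [45, 1, 30, 3, 17, 45, -27, 16, 32] -> [45, 1, 30, 3] -> [-45, -1, -30, -3] -> [-45, -30, -3, -1] -> [-1, -3, -30, -45]
  [-29, 2, 4, 14, -16, -26, 42] -> [-29, 2, 4, 14] -> [29, -2, -4, -14] -> [-14, -4, -2, 29] -> [29, -2, -4, -14]
  [-13, -25, -6, -47, -25, -37] -> [-13, -25, -6, -47] -> [13, 25, 6, 47] -> [6, 13, 25, 47] -> [47, 25, 13, 6]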